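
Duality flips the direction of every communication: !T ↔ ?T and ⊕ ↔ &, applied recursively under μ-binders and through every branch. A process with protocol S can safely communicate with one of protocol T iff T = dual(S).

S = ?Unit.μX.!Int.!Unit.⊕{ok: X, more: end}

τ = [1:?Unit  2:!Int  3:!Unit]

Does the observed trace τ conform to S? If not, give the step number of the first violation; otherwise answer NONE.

step 1: ?Unit  match  now at μX.…
step 2: !Int  match  now at !Unit.⊕{ok: μX.…, more: end}
step 3: !Unit  match  now at ⊕{ok: μX.…, more: end}
τ conforms to S (length 3)

NONE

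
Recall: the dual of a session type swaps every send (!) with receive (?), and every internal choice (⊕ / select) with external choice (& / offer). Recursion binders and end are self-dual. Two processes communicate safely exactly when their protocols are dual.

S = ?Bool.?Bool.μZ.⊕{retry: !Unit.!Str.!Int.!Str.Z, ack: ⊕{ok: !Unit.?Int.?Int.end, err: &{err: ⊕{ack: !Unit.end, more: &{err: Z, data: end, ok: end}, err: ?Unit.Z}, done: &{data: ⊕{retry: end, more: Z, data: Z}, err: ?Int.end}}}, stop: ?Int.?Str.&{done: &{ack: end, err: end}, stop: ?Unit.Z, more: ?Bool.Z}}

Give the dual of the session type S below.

?Bool ↦ !Bool
  ?Bool ↦ !Bool
    μZ ↦ μZ  (rec unchanged)
      ⊕{retry,ack,stop} ↦ &{retry,ack,stop}  (internal→external)
        • retry:
          !Unit ↦ ?Unit
            !Str ↦ ?Str
              !Int ↦ ?Int
                !Str ↦ ?Str
                  Z ↦ Z
        • ack:
          ⊕{ok,err} ↦ &{ok,err}  (internal→external)
            • ok:
              !Unit ↦ ?Unit
                ?Int ↦ !Int
                  ?Int ↦ !Int
                    end ↦ end
            • err:
              &{err,done} ↦ ⊕{err,done}  (external→internal)
                • err:
                  ⊕{ack,more,err} ↦ &{ack,more,err}  (internal→external)
                    • ack:
                      !Unit ↦ ?Unit
                        end ↦ end
                    • more:
                      &{err,data,ok} ↦ ⊕{err,data,ok}  (external→internal)
                        • err:
                          Z ↦ Z
                        • data:
                          end ↦ end
                        • ok:
                          end ↦ end
                    • err:
                      ?Unit ↦ !Unit
                        Z ↦ Z
                • done:
                  &{data,err} ↦ ⊕{data,err}  (external→internal)
                    • data:
                      ⊕{retry,more,data} ↦ &{retry,more,data}  (internal→external)
                        • retry:
                          end ↦ end
                        • more:
                          Z ↦ Z
                        • data:
                          Z ↦ Z
                    • err:
                      ?Int ↦ !Int
                        end ↦ end
        • stop:
          ?Int ↦ !Int
            ?Str ↦ !Str
              &{done,stop,more} ↦ ⊕{done,stop,more}  (external→internal)
                • done:
                  &{ack,err} ↦ ⊕{ack,err}  (external→internal)
                    • ack:
                      end ↦ end
                    • err:
                      end ↦ end
                • stop:
                  ?Unit ↦ !Unit
                    Z ↦ Z
                • more:
                  ?Bool ↦ !Bool
                    Z ↦ Z

!Bool.!Bool.μZ.&{retry: ?Unit.?Str.?Int.?Str.Z, ack: &{ok: ?Unit.!Int.!Int.end, err: ⊕{err: &{ack: ?Unit.end, more: ⊕{err: Z, data: end, ok: end}, err: !Unit.Z}, done: ⊕{data: &{retry: end, more: Z, data: Z}, err: !Int.end}}}, stop: !Int.!Str.⊕{done: ⊕{ack: end, err: end}, stop: !Unit.Z, more: !Bool.Z}}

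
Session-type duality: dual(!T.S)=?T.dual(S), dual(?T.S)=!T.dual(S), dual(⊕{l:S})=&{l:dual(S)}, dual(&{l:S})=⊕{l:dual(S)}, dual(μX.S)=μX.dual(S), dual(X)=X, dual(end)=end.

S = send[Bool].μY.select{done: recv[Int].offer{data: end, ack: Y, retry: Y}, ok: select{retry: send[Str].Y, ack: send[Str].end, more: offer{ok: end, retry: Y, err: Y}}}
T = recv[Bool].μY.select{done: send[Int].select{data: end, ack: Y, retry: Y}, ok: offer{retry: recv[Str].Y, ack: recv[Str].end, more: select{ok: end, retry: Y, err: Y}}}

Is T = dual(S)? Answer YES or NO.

send[Bool] vs recv[Bool]  ok
  μY vs μY  ok (binder kept)
    select{done,ok} vs select{done,ok}  ✗ choice polarity not flipped — not dual

NO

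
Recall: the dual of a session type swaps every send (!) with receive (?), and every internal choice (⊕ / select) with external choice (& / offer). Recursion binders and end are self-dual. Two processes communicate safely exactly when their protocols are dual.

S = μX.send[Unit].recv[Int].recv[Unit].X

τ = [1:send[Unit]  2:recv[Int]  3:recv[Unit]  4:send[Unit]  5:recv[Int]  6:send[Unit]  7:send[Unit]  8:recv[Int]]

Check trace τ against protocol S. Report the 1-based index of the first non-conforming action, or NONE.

6

step 1: send[Unit]  ok  state: recv[Int].recv[Unit].μX.…
step 2: recv[Int]  ok  state: recv[Unit].μX.…
step 3: recv[Unit]  ok  state: μX.…
step 4: send[Unit]  ok  state: recv[Int].recv[Unit].μX.…
step 5: recv[Int]  ok  state: recv[Unit].μX.…
step 6: got send[Unit], protocol expects recv[Unit]  ✗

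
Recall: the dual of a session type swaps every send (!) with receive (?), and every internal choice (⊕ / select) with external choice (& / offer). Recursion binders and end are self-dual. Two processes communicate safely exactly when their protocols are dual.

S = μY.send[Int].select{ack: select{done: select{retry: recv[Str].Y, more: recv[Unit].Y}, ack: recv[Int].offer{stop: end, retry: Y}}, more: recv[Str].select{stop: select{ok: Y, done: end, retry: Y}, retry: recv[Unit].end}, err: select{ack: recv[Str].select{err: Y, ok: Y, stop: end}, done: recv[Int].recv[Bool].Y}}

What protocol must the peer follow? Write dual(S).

μY.recv[Int].offer{ack: offer{done: offer{retry: send[Str].Y, more: send[Unit].Y}, ack: send[Int].select{stop: end, retry: Y}}, more: send[Str].offer{stop: offer{ok: Y, done: end, retry: Y}, retry: send[Unit].end}, err: offer{ack: send[Str].offer{err: Y, ok: Y, stop: end}, done: send[Int].send[Bool].Y}}

μY ↦ μY  (μ self-dual)
  send[Int] ↦ recv[Int]
    select{ack,more,err} ↦ offer{ack,more,err}  (select→offer)
      case ack:
        select{done,ack} ↦ offer{done,ack}  (select→offer)
          case done:
            select{retry,more} ↦ offer{retry,more}  (select→offer)
              case retry:
                recv[Str] ↦ send[Str]
                  Y self-dual
              case more:
                recv[Unit] ↦ send[Unit]
                  Y self-dual
          case ack:
            recv[Int] ↦ send[Int]
              offer{stop,retry} ↦ select{stop,retry}  (&→⊕)
                case stop:
                  end self-dual
                case retry:
                  Y self-dual
      case more:
        recv[Str] ↦ send[Str]
          select{stop,retry} ↦ offer{stop,retry}  (select→offer)
            case stop:
              select{ok,done,retry} ↦ offer{ok,done,retry}  (select→offer)
                case ok:
                  Y self-dual
                case done:
                  end self-dual
                case retry:
                  Y self-dual
            case retry:
              recv[Unit] ↦ send[Unit]
                end self-dual
      case err:
        select{ack,done} ↦ offer{ack,done}  (select→offer)
          case ack:
            recv[Str] ↦ send[Str]
              select{err,ok,stop} ↦ offer{err,ok,stop}  (select→offer)
                case err:
                  Y self-dual
                case ok:
                  Y self-dual
                case stop:
                  end self-dual
          case done:
            recv[Int] ↦ send[Int]
              recv[Bool] ↦ send[Bool]
                Y self-dual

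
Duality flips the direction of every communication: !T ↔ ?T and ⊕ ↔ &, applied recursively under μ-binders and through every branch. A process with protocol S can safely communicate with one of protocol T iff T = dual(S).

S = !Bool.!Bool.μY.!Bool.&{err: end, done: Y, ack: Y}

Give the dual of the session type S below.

!Bool = ?Bool
  !Bool = ?Bool
    μY = μY  (binder kept)
      !Bool = ?Bool
        &{err,done,ack} = ⊕{err,done,ack}  (external→internal)
          • err:
            end ↦ end
          • done:
            Y ↦ Y
          • ack:
            Y ↦ Y

?Bool.?Bool.μY.?Bool.⊕{err: end, done: Y, ack: Y}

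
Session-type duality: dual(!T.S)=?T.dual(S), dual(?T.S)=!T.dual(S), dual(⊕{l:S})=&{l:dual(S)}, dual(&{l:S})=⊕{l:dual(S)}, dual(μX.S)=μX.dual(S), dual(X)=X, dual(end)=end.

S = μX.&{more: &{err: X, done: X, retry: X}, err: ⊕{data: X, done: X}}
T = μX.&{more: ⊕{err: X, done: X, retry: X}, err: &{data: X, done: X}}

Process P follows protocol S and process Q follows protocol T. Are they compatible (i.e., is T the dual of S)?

NO

μX ‖ μX  match (μ self-dual)
  &{more,err} ‖ &{more,err}  ✗ choice polarity not flipped — not dual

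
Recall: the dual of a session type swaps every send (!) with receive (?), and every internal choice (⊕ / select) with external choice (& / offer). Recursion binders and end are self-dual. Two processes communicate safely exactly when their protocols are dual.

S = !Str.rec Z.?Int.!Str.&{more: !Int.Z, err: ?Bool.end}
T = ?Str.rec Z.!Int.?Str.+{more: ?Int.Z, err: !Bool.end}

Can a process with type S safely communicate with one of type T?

YES

!Str vs ?Str  ok
  rec Z vs rec Z  ok (binder kept)
    ?Int vs !Int  ok
      !Str vs ?Str  ok
        &{more,err} vs +{more,err}  ok same labels
          [more]
            !Int vs ?Int  ok
              Z vs Z  ok
          [err]
            ?Bool vs !Bool  ok
              end vs end  ok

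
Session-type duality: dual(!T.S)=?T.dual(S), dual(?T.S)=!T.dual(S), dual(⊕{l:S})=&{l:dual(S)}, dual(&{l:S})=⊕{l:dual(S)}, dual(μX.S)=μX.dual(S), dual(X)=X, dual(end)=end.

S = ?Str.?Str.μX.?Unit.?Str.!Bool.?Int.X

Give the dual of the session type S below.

?Str = !Str
  ?Str = !Str
    μX = μX  (binder kept)
      ?Unit = !Unit
        ?Str = !Str
          !Bool = ?Bool
            ?Int = !Int
              X ↦ X

!Str.!Str.μX.!Unit.!Str.?Bool.!Int.X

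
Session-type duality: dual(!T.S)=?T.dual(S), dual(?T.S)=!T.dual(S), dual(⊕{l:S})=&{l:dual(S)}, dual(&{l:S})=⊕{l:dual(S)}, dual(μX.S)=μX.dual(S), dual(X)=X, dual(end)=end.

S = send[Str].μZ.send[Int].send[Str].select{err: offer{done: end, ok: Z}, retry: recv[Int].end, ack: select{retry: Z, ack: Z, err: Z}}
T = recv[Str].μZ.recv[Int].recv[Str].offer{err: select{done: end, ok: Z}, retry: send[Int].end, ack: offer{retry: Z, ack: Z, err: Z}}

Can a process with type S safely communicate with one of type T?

YES

send[Str] ‖ recv[Str]  match
  μZ ‖ μZ  match (binder kept)
    send[Int] ‖ recv[Int]  match
      send[Str] ‖ recv[Str]  match
        select{err,retry,ack} ‖ offer{err,retry,ack}  match labels match
          [err]
            offer{done,ok} ‖ select{done,ok}  match labels match
              [done]
                end ‖ end  match
              [ok]
                Z ‖ Z  match
          [retry]
            recv[Int] ‖ send[Int]  match
              end ‖ end  match
          [ack]
            select{retry,ack,err} ‖ offer{retry,ack,err}  match labels match
              [retry]
                Z ‖ Z  match
              [ack]
                Z ‖ Z  match
              [err]
                Z ‖ Z  match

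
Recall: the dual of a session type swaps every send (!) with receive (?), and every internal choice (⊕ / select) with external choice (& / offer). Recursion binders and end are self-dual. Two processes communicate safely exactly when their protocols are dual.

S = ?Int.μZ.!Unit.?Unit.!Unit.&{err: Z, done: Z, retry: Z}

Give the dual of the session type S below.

!Int.μZ.?Unit.!Unit.?Unit.⊕{err: Z, done: Z, retry: Z}

?Int → !Int
  μZ → μZ  (binder kept)
    !Unit → ?Unit
      ?Unit → !Unit
        !Unit → ?Unit
          &{err,done,retry} → ⊕{err,done,retry}  (&→⊕)
            [err]
              Z self-dual
            [done]
              Z self-dual
            [retry]
              Z self-dual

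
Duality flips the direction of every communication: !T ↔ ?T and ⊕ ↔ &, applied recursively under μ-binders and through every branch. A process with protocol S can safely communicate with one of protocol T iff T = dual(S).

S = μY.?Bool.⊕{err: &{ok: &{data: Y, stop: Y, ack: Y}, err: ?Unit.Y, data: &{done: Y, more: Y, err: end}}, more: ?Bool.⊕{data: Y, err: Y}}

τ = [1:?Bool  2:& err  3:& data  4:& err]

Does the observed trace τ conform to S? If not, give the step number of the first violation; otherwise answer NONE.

[1] ?Bool  match  cont: ⊕{err: &{ok: &{data: μY.…, stop: μY.…, ack: μY.…}, err: ?Unit.μY.…, data: &{done: μY.…, more: μY.…, err: end}}, more: ?Bool.⊕{data: μY.…, err: μY.…}}
[2] got & err, protocol expects ⊕ err or ⊕ more  ✗

2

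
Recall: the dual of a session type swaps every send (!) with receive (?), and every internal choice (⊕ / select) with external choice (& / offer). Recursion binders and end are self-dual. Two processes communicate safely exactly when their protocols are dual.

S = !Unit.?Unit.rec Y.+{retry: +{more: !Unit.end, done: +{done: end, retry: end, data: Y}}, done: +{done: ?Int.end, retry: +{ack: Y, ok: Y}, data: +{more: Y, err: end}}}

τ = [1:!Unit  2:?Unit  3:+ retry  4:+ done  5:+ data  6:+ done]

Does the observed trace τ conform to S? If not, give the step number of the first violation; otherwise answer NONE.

step 1: !Unit  ok  state: ?Unit.rec Y.…
step 2: ?Unit  ok  state: rec Y.…
step 3: + retry  ok  state: +{more: !Unit.end, done: +{done: end, retry: end, data: rec Y.…}}
step 4: + done  ok  state: +{done: end, retry: end, data: rec Y.…}
step 5: + data  ok  state: rec Y.…
step 6: + done  ok  state: +{done: ?Int.end, retry: +{ack: rec Y.…, ok: rec Y.…}, data: +{more: rec Y.…, err: end}}
τ conforms to S (length 6)

NONE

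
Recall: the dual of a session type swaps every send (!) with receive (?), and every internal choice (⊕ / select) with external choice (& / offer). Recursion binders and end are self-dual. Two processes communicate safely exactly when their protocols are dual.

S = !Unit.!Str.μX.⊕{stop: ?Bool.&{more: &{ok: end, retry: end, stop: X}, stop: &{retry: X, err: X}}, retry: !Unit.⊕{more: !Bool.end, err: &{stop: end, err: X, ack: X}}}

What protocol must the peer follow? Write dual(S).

?Unit.?Str.μX.&{stop: !Bool.⊕{more: ⊕{ok: end, retry: end, stop: X}, stop: ⊕{retry: X, err: X}}, retry: ?Unit.&{more: ?Bool.end, err: ⊕{stop: end, err: X, ack: X}}}

!Unit = ?Unit
  !Str = ?Str
    μX = μX  (binder kept)
      ⊕{stop,retry} = &{stop,retry}  (internal→external)
        • stop:
          ?Bool = !Bool
            &{more,stop} = ⊕{more,stop}  (offer→select)
              • more:
                &{ok,retry,stop} = ⊕{ok,retry,stop}  (offer→select)
                  • ok:
                    dual(end) = end
                  • retry:
                    dual(end) = end
                  • stop:
                    dual(X) = X
              • stop:
                &{retry,err} = ⊕{retry,err}  (offer→select)
                  • retry:
                    dual(X) = X
                  • err:
                    dual(X) = X
        • retry:
          !Unit = ?Unit
            ⊕{more,err} = &{more,err}  (internal→external)
              • more:
                !Bool = ?Bool
                  dual(end) = end
              • err:
                &{stop,err,ack} = ⊕{stop,err,ack}  (offer→select)
                  • stop:
                    dual(end) = end
                  • err:
                    dual(X) = X
                  • ack:
                    dual(X) = X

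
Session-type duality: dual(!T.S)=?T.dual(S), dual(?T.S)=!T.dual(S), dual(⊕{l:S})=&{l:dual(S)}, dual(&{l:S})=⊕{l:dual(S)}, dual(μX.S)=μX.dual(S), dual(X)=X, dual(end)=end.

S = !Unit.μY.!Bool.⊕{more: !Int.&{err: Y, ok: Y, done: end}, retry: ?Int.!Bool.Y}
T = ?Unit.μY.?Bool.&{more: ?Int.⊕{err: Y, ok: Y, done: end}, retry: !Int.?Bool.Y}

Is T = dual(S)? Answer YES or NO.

YES

!Unit | ?Unit  match
  μY | μY  match (μ self-dual)
    !Bool | ?Bool  match
      ⊕{more,retry} | &{more,retry}  match label sets agree
        case more:
          !Int | ?Int  match
            &{err,ok,done} | ⊕{err,ok,done}  match label sets agree
              case err:
                Y | Y  match
              case ok:
                Y | Y  match
              case done:
                end | end  match
        case retry:
          ?Int | !Int  match
            !Bool | ?Bool  match
              Y | Y  match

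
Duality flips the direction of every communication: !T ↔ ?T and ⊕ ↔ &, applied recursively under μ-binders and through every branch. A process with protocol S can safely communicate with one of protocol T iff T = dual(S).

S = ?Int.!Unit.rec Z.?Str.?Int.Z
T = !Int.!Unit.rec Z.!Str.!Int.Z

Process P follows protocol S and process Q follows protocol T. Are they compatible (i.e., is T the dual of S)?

NO

?Int ‖ !Int  ✓
  !Unit ‖ !Unit  ✗ same direction on both sides — not dual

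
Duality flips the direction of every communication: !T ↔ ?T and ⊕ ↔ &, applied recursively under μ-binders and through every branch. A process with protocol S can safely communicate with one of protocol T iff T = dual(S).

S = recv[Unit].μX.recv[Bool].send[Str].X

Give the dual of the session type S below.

send[Unit].μX.send[Bool].recv[Str].X

recv[Unit] = send[Unit]
  μX = μX  (rec unchanged)
    recv[Bool] = send[Bool]
      send[Str] = recv[Str]
        X ↦ X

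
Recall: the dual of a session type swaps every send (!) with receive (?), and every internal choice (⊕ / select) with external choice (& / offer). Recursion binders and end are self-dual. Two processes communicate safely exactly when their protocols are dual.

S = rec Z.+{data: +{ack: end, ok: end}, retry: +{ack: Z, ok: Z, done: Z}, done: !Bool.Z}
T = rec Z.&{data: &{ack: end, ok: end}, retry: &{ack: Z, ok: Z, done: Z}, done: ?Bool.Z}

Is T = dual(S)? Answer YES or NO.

rec Z vs rec Z  match (binder kept)
  +{data,retry,done} vs &{data,retry,done}  match label sets agree
    • data:
      +{ack,ok} vs &{ack,ok}  match label sets agree
        • ack:
          end vs end  match
        • ok:
          end vs end  match
    • retry:
      +{ack,ok,done} vs &{ack,ok,done}  match label sets agree
        • ack:
          Z vs Z  match
        • ok:
          Z vs Z  match
        • done:
          Z vs Z  match
    • done:
      !Bool vs ?Bool  match
        Z vs Z  match

YES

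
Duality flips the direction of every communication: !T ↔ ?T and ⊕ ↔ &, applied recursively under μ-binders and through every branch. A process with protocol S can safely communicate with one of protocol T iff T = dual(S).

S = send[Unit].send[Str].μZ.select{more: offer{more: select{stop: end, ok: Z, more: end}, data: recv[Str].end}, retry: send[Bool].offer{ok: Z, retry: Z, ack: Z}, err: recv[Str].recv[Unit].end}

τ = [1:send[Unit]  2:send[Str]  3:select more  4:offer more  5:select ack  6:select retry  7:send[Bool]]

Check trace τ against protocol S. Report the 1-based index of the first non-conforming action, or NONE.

step 1: send[Unit]  ✓  residual = send[Str].μZ.…
step 2: send[Str]  ✓  residual = μZ.…
step 3: select more  ✓  residual = offer{more: select{stop: end, ok: μZ.…, more: end}, data: recv[Str].end}
step 4: offer more  ✓  residual = select{stop: end, ok: μZ.…, more: end}
step 5: got select ack, protocol expects select stop or select ok or select more  ✗

5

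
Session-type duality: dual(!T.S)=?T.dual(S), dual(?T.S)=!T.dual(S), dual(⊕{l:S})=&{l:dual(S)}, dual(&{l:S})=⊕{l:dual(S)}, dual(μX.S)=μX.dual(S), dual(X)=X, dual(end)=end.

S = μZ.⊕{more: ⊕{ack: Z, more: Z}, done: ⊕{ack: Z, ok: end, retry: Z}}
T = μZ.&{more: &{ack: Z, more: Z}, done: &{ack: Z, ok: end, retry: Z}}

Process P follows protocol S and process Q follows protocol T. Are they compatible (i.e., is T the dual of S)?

YES

μZ ‖ μZ  ✓ (rec unchanged)
  ⊕{more,done} ‖ &{more,done}  ✓ same labels
    [more]
      ⊕{ack,more} ‖ &{ack,more}  ✓ same labels
        [ack]
          Z ‖ Z  ✓
        [more]
          Z ‖ Z  ✓
    [done]
      ⊕{ack,ok,retry} ‖ &{ack,ok,retry}  ✓ same labels
        [ack]
          Z ‖ Z  ✓
        [ok]
          end ‖ end  ✓
        [retry]
          Z ‖ Z  ✓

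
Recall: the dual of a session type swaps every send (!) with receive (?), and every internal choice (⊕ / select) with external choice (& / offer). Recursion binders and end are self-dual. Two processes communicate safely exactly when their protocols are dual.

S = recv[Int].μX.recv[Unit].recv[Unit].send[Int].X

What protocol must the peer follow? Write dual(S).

recv[Int] → send[Int]
  μX → μX  (binder kept)
    recv[Unit] → send[Unit]
      recv[Unit] → send[Unit]
        send[Int] → recv[Int]
          X self-dual

send[Int].μX.send[Unit].send[Unit].recv[Int].X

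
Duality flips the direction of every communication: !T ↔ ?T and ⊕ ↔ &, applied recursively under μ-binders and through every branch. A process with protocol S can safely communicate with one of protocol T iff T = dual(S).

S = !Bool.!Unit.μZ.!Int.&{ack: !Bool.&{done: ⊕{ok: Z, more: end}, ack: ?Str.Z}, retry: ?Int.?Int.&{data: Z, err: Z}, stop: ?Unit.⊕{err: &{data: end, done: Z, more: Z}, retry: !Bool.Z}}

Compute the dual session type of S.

?Bool.?Unit.μZ.?Int.⊕{ack: ?Bool.⊕{done: &{ok: Z, more: end}, ack: !Str.Z}, retry: !Int.!Int.⊕{data: Z, err: Z}, stop: !Unit.&{err: ⊕{data: end, done: Z, more: Z}, retry: ?Bool.Z}}

!Bool = ?Bool
  !Unit = ?Unit
    μZ = μZ  (binder kept)
      !Int = ?Int
        &{ack,retry,stop} = ⊕{ack,retry,stop}  (offer→select)
          case ack:
            !Bool = ?Bool
              &{done,ack} = ⊕{done,ack}  (offer→select)
                case done:
                  ⊕{ok,more} = &{ok,more}  (internal→external)
                    case ok:
                      Z self-dual
                    case more:
                      end self-dual
                case ack:
                  ?Str = !Str
                    Z self-dual
          case retry:
            ?Int = !Int
              ?Int = !Int
                &{data,err} = ⊕{data,err}  (offer→select)
                  case data:
                    Z self-dual
                  case err:
                    Z self-dual
          case stop:
            ?Unit = !Unit
              ⊕{err,retry} = &{err,retry}  (internal→external)
                case err:
                  &{data,done,more} = ⊕{data,done,more}  (offer→select)
                    case data:
                      end self-dual
                    case done:
                      Z self-dual
                    case more:
                      Z self-dual
                case retry:
                  !Bool = ?Bool
                    Z self-dual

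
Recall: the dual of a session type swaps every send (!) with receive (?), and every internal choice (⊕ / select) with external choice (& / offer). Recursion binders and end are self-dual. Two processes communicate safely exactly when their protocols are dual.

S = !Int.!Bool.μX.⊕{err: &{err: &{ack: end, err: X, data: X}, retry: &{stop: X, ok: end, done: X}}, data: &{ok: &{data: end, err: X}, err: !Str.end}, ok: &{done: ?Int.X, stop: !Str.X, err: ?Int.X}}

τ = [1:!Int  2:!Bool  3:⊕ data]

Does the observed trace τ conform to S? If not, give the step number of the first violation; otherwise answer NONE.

step 1: !Int  ✓  residual = !Bool.μX.…
step 2: !Bool  ✓  residual = μX.…
step 3: ⊕ data  ✓  residual = &{ok: &{data: end, err: μX.…}, err: !Str.end}
τ conforms to S (length 3)

NONE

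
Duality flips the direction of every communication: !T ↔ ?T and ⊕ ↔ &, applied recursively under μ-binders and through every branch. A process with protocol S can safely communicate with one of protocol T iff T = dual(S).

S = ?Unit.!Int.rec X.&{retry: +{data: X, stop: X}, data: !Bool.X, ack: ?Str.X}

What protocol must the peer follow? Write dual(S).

!Unit.?Int.rec X.+{retry: &{data: X, stop: X}, data: ?Bool.X, ack: !Str.X}

?Unit → !Unit
  !Int → ?Int
    rec X → rec X  (rec unchanged)
      &{retry,data,ack} → +{retry,data,ack}  (&→⊕)
        case retry:
          +{data,stop} → &{data,stop}  (internal→external)
            case data:
              X self-dual
            case stop:
              X self-dual
        case data:
          !Bool → ?Bool
            X self-dual
        case ack:
          ?Str → !Str
            X self-dual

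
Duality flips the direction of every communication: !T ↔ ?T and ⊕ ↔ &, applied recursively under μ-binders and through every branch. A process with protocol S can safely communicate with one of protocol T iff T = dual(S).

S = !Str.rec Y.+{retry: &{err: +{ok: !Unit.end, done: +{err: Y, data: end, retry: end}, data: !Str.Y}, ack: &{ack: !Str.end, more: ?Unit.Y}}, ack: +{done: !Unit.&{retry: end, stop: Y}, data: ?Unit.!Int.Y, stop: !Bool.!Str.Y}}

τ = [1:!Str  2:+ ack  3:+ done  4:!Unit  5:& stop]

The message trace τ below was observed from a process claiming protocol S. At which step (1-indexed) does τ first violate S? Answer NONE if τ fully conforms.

step 1: !Str  ok  now at rec Y.…
step 2: + ack  ok  now at +{done: !Unit.&{retry: end, stop: rec Y.…}, data: ?Unit.!Int.rec Y.…, stop: !Bool.!Str.rec Y.…}
step 3: + done  ok  now at !Unit.&{retry: end, stop: rec Y.…}
step 4: !Unit  ok  now at &{retry: end, stop: rec Y.…}
step 5: & stop  ok  now at rec Y.…
trace exhausted — no violation

NONE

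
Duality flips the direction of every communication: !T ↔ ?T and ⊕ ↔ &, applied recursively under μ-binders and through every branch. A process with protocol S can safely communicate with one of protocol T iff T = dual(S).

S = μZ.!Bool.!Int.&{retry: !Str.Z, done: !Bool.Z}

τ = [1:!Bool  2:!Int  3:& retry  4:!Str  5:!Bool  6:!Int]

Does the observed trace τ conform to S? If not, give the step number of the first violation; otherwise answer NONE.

step 1: !Bool  match  residual = !Int.&{retry: !Str.μZ.…, done: !Bool.μZ.…}
step 2: !Int  match  residual = &{retry: !Str.μZ.…, done: !Bool.μZ.…}
step 3: & retry  match  residual = !Str.μZ.…
step 4: !Str  match  residual = μZ.…
step 5: !Bool  match  residual = !Int.&{retry: !Str.μZ.…, done: !Bool.μZ.…}
step 6: !Int  match  residual = &{retry: !Str.μZ.…, done: !Bool.μZ.…}
trace exhausted — no violation

NONE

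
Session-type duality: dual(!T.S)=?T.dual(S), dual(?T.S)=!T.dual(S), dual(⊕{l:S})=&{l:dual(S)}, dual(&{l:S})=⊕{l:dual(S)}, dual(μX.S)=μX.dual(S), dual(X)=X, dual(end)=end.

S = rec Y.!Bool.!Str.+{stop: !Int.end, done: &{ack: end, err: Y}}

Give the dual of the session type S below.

rec Y.?Bool.?Str.&{stop: ?Int.end, done: +{ack: end, err: Y}}

rec Y = rec Y  (rec unchanged)
  !Bool = ?Bool
    !Str = ?Str
      +{stop,done} = &{stop,done}  (internal→external)
        case stop:
          !Int = ?Int
            end self-dual
        case done:
          &{ack,err} = +{ack,err}  (&→⊕)
            case ack:
              end self-dual
            case err:
              Y self-dual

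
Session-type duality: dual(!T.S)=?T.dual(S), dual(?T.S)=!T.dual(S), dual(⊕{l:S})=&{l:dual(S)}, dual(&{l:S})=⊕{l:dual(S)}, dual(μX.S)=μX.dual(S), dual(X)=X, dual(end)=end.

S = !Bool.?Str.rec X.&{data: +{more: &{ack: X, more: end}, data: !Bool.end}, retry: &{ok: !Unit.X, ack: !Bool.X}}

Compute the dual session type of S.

?Bool.!Str.rec X.+{data: &{more: +{ack: X, more: end}, data: ?Bool.end}, retry: +{ok: ?Unit.X, ack: ?Bool.X}}

!Bool ↦ ?Bool
  ?Str ↦ !Str
    rec X ↦ rec X  (binder kept)
      &{data,retry} ↦ +{data,retry}  (external→internal)
        [data]
          +{more,data} ↦ &{more,data}  (internal→external)
            [more]
              &{ack,more} ↦ +{ack,more}  (external→internal)
                [ack]
                  X ↦ X
                [more]
                  end ↦ end
            [data]
              !Bool ↦ ?Bool
                end ↦ end
        [retry]
          &{ok,ack} ↦ +{ok,ack}  (external→internal)
            [ok]
              !Unit ↦ ?Unit
                X ↦ X
            [ack]
              !Bool ↦ ?Bool
                X ↦ X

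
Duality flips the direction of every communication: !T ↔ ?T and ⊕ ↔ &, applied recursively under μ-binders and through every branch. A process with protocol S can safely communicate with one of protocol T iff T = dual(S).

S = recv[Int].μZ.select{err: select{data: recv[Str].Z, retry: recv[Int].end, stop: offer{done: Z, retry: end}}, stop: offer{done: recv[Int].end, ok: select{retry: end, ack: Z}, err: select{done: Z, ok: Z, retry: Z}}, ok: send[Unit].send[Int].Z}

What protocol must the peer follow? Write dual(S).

send[Int].μZ.offer{err: offer{data: send[Str].Z, retry: send[Int].end, stop: select{done: Z, retry: end}}, stop: select{done: send[Int].end, ok: offer{retry: end, ack: Z}, err: offer{done: Z, ok: Z, retry: Z}}, ok: recv[Unit].recv[Int].Z}

recv[Int] → send[Int]
  μZ → μZ  (binder kept)
    select{err,stop,ok} → offer{err,stop,ok}  (select→offer)
      case err:
        select{data,retry,stop} → offer{data,retry,stop}  (select→offer)
          case data:
            recv[Str] → send[Str]
              Z ↦ Z
          case retry:
            recv[Int] → send[Int]
              end ↦ end
          case stop:
            offer{done,retry} → select{done,retry}  (&→⊕)
              case done:
                Z ↦ Z
              case retry:
                end ↦ end
      case stop:
        offer{done,ok,err} → select{done,ok,err}  (&→⊕)
          case done:
            recv[Int] → send[Int]
              end ↦ end
          case ok:
            select{retry,ack} → offer{retry,ack}  (select→offer)
              case retry:
                end ↦ end
              case ack:
                Z ↦ Z
          case err:
            select{done,ok,retry} → offer{done,ok,retry}  (select→offer)
              case done:
                Z ↦ Z
              case ok:
                Z ↦ Z
              case retry:
                Z ↦ Z
      case ok:
        send[Unit] → recv[Unit]
          send[Int] → recv[Int]
            Z ↦ Z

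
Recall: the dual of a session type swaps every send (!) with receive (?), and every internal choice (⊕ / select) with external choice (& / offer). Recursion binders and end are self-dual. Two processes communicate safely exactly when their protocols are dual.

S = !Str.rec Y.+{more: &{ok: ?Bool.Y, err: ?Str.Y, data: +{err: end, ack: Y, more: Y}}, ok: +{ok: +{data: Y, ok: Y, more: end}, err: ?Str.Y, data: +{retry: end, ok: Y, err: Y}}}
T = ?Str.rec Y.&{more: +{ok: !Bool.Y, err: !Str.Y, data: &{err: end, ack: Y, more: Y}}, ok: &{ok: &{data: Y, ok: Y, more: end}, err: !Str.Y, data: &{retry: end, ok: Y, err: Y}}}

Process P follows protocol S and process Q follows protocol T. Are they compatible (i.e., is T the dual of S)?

YES

!Str ‖ ?Str  ok
  rec Y ‖ rec Y  ok (μ self-dual)
    +{more,ok} ‖ &{more,ok}  ok same labels
      case more:
        &{ok,err,data} ‖ +{ok,err,data}  ok same labels
          case ok:
            ?Bool ‖ !Bool  ok
              Y ‖ Y  ok
          case err:
            ?Str ‖ !Str  ok
              Y ‖ Y  ok
          case data:
            +{err,ack,more} ‖ &{err,ack,more}  ok same labels
              case err:
                end ‖ end  ok
              case ack:
                Y ‖ Y  ok
              case more:
                Y ‖ Y  ok
      case ok:
        +{ok,err,data} ‖ &{ok,err,data}  ok same labels
          case ok:
            +{data,ok,more} ‖ &{data,ok,more}  ok same labels
              case data:
                Y ‖ Y  ok
              case ok:
                Y ‖ Y  ok
              case more:
                end ‖ end  ok
          case err:
            ?Str ‖ !Str  ok
              Y ‖ Y  ok
          case data:
            +{retry,ok,err} ‖ &{retry,ok,err}  ok same labels
              case retry:
                end ‖ end  ok
              case ok:
                Y ‖ Y  ok
              case err:
                Y ‖ Y  ok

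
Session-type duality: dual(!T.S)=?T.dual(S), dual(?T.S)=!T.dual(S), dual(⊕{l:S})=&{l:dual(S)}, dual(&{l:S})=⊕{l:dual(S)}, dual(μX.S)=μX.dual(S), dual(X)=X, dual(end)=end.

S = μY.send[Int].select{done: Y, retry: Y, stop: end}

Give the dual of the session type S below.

μY.recv[Int].offer{done: Y, retry: Y, stop: end}

μY ↦ μY  (μ self-dual)
  send[Int] ↦ recv[Int]
    select{done,retry,stop} ↦ offer{done,retry,stop}  (internal→external)
      case done:
        Y ↦ Y
      case retry:
        Y ↦ Y
      case stop:
        end ↦ end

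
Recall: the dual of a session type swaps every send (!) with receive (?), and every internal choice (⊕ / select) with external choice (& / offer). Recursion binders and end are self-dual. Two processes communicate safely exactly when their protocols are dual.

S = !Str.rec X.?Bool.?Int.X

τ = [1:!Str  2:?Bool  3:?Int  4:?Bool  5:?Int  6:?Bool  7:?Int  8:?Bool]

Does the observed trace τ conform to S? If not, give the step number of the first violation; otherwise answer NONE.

NONE

step 1: !Str  match  cont: rec X.…
step 2: ?Bool  match  cont: ?Int.rec X.…
step 3: ?Int  match  cont: rec X.…
step 4: ?Bool  match  cont: ?Int.rec X.…
step 5: ?Int  match  cont: rec X.…
step 6: ?Bool  match  cont: ?Int.rec X.…
step 7: ?Int  match  cont: rec X.…
step 8: ?Bool  match  cont: ?Int.rec X.…
trace exhausted — no violation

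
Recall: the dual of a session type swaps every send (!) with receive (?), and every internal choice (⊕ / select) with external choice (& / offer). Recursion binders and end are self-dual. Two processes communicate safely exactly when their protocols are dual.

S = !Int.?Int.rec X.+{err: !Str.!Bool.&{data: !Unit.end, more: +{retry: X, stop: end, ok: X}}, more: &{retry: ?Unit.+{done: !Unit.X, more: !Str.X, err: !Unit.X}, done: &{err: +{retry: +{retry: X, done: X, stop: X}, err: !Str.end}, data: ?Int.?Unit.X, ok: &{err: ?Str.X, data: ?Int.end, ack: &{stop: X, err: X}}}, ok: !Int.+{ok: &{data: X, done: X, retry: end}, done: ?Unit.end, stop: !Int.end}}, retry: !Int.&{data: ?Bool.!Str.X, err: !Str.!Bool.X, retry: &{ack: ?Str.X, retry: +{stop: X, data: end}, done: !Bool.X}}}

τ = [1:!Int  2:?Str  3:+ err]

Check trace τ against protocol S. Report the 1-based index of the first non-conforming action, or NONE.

2

[1] !Int  match  now at ?Int.rec X.…
[2] got ?Str, protocol expects ?Int  ✗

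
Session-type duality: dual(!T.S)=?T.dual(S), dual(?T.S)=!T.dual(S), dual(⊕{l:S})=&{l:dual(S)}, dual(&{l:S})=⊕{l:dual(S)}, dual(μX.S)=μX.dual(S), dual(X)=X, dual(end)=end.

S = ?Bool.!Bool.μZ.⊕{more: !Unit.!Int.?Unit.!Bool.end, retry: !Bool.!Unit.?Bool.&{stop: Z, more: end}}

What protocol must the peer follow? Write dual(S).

!Bool.?Bool.μZ.&{more: ?Unit.?Int.!Unit.?Bool.end, retry: ?Bool.?Unit.!Bool.⊕{stop: Z, more: end}}

?Bool → !Bool
  !Bool → ?Bool
    μZ → μZ  (μ self-dual)
      ⊕{more,retry} → &{more,retry}  (internal→external)
        [more]
          !Unit → ?Unit
            !Int → ?Int
              ?Unit → !Unit
                !Bool → ?Bool
                  end ↦ end
        [retry]
          !Bool → ?Bool
            !Unit → ?Unit
              ?Bool → !Bool
                &{stop,more} → ⊕{stop,more}  (offer→select)
                  [stop]
                    Z ↦ Z
                  [more]
                    end ↦ end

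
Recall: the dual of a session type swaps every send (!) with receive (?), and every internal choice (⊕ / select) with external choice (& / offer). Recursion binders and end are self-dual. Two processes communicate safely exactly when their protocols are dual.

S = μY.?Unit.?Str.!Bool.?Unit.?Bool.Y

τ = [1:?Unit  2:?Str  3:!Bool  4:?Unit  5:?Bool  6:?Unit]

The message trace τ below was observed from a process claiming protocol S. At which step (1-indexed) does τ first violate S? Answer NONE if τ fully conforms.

@1 ?Unit  ✓  cont: ?Str.!Bool.?Unit.?Bool.μY.…
@2 ?Str  ✓  cont: !Bool.?Unit.?Bool.μY.…
@3 !Bool  ✓  cont: ?Unit.?Bool.μY.…
@4 ?Unit  ✓  cont: ?Bool.μY.…
@5 ?Bool  ✓  cont: μY.…
@6 ?Unit  ✓  cont: ?Str.!Bool.?Unit.?Bool.μY.…
all 6 steps conform

NONE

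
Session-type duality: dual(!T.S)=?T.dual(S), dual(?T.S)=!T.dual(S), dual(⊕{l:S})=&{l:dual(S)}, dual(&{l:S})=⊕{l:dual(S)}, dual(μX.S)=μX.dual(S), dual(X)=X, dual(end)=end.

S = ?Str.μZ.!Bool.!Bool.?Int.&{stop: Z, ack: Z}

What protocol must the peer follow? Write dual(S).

?Str → !Str
  μZ → μZ  (μ self-dual)
    !Bool → ?Bool
      !Bool → ?Bool
        ?Int → !Int
          &{stop,ack} → ⊕{stop,ack}  (external→internal)
            case stop:
              Z ↦ Z
            case ack:
              Z ↦ Z

!Str.μZ.?Bool.?Bool.!Int.⊕{stop: Z, ack: Z}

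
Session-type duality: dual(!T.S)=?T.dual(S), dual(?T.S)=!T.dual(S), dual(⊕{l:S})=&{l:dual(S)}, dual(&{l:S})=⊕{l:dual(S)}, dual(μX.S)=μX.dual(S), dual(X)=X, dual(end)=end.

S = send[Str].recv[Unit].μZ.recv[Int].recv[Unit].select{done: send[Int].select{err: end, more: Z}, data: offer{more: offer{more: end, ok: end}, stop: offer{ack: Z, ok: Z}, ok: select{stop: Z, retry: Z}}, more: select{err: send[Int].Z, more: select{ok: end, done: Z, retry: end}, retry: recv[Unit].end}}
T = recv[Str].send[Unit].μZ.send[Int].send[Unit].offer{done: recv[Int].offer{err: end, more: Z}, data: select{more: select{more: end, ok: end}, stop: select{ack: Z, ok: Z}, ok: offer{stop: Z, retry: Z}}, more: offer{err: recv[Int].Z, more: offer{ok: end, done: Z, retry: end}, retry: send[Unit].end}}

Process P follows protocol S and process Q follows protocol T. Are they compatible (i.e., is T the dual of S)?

YES

send[Str] ‖ recv[Str]  match
  recv[Unit] ‖ send[Unit]  match
    μZ ‖ μZ  match (binder kept)
      recv[Int] ‖ send[Int]  match
        recv[Unit] ‖ send[Unit]  match
          select{done,data,more} ‖ offer{done,data,more}  match same labels
            • done:
              send[Int] ‖ recv[Int]  match
                select{err,more} ‖ offer{err,more}  match same labels
                  • err:
                    end ‖ end  match
                  • more:
                    Z ‖ Z  match
            • data:
              offer{more,stop,ok} ‖ select{more,stop,ok}  match same labels
                • more:
                  offer{more,ok} ‖ select{more,ok}  match same labels
                    • more:
                      end ‖ end  match
                    • ok:
                      end ‖ end  match
                • stop:
                  offer{ack,ok} ‖ select{ack,ok}  match same labels
                    • ack:
                      Z ‖ Z  match
                    • ok:
                      Z ‖ Z  match
                • ok:
                  select{stop,retry} ‖ offer{stop,retry}  match same labels
                    • stop:
                      Z ‖ Z  match
                    • retry:
                      Z ‖ Z  match
            • more:
              select{err,more,retry} ‖ offer{err,more,retry}  match same labels
                • err:
                  send[Int] ‖ recv[Int]  match
                    Z ‖ Z  match
                • more:
                  select{ok,done,retry} ‖ offer{ok,done,retry}  match same labels
                    • ok:
                      end ‖ end  match
                    • done:
                      Z ‖ Z  match
                    • retry:
                      end ‖ end  match
                • retry:
                  recv[Unit] ‖ send[Unit]  match
                    end ‖ end  match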